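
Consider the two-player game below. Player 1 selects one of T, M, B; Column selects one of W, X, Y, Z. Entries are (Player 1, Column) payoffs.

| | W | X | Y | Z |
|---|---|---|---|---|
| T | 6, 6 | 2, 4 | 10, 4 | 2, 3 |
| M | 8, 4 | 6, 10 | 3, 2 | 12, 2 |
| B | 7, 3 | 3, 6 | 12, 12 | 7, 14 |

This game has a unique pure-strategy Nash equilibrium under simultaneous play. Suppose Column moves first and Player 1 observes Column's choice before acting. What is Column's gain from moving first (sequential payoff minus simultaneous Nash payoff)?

2

Backward induction with Column moving first.
- W → Player 1 plays M (best of 6, 8, 7); Column gets 4.
- X → Player 1 plays M (best of 2, 6, 3); Column gets 10.
- Y → Player 1 plays B (best of 10, 3, 12); Column gets 12.
- Z → Player 1 plays M (best of 2, 12, 7); Column gets 2.
Column's induced payoffs are 4, 10, 12, 2, so Column commits to Y. Subgame-perfect outcome: (B, Y) with payoffs (12, 12).
For the simultaneous game, intersect best replies.
Player 1's best replies: W→M; X→M; Y→B; Z→M.
Column's best replies: T→W; M→X; B→Z.
Only (M, X) has each player best-responding; Nash payoffs (6, 10).
Column's commitment gain: 12 − 10 = 2.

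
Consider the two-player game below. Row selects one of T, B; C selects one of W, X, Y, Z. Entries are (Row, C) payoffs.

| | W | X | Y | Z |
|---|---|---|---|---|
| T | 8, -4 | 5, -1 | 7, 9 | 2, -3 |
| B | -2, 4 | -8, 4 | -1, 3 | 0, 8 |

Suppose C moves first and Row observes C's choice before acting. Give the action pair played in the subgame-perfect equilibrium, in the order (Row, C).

(T, Y)

Backward induction with C moving first.
- W: Row compares 8, -2 and picks T; C would get -4.
- X: Row compares 5, -8 and picks T; C would get -1.
- Y: Row compares 7, -1 and picks T; C would get 9.
- Z: Row compares 2, 0 and picks T; C would get -3.
Among -4, -1, 9, -3, the best is 9 at Y. Subgame-perfect outcome: (T, Y) with payoffs (7, 9).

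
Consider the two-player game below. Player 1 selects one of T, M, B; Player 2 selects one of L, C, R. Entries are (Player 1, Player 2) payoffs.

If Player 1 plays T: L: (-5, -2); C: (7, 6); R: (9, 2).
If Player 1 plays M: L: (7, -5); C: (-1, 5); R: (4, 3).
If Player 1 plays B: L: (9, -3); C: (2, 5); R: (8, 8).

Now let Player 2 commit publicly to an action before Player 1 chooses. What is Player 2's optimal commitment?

Work backward from Player 1's decision.
- L: BR = B, leader payoff -3.
- C: BR = T, leader payoff 6.
- R: BR = T, leader payoff 2.
Among -3, 6, 2, the best is 6 at C. Subgame-perfect outcome: (T, C) with payoffs (7, 6).

C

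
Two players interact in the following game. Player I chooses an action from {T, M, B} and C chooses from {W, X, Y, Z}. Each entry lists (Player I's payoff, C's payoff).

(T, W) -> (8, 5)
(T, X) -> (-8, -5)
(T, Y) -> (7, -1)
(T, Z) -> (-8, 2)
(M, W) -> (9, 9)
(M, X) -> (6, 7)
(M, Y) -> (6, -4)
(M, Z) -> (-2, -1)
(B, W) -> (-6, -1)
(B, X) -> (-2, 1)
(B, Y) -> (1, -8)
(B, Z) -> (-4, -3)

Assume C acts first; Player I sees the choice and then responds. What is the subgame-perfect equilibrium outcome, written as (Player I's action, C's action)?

(M, W)

Solve by backward induction (C leads).
- W: BR = M, leader payoff 9.
- X: BR = M, leader payoff 7.
- Y: BR = T, leader payoff -1.
- Z: BR = M, leader payoff -1.
C's induced payoffs are 9, 7, -1, -1, so C commits to W. Subgame-perfect outcome: (M, W) with payoffs (9, 9).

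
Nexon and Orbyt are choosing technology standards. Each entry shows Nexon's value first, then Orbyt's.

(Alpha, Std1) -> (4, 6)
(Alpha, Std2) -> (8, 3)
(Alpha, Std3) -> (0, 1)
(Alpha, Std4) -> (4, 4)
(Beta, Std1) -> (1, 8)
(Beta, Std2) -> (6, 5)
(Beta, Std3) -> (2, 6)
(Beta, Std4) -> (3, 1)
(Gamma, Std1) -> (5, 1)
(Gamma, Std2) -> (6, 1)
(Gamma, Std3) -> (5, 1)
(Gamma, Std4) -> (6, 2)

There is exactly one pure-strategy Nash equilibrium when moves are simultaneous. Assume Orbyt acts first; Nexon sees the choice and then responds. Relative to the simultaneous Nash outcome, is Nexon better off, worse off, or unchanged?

Work backward from Nexon's decision.
- Std1: Nexon compares 4, 1, 5 and picks Gamma; Orbyt would get 1.
- Std2: Nexon compares 8, 6, 6 and picks Alpha; Orbyt would get 3.
- Std3: Nexon compares 0, 2, 5 and picks Gamma; Orbyt would get 1.
- Std4: Nexon compares 4, 3, 6 and picks Gamma; Orbyt would get 2.
Maximizing over 1, 3, 1, 2, Orbyt chooses Std2. Subgame-perfect outcome: (Alpha, Std2) with payoffs (8, 3).
Now find the simultaneous Nash equilibrium.
Nexon's best replies: Std1→Gamma; Std2→Alpha; Std3→Gamma; Std4→Gamma.
Orbyt's best replies: Alpha→Std1; Beta→Std1; Gamma→Std4.
Only (Gamma, Std4) has each player best-responding; Nash payoffs (6, 2).
Nexon earns 8 sequentially versus 6 at the Nash outcome: better off.

better off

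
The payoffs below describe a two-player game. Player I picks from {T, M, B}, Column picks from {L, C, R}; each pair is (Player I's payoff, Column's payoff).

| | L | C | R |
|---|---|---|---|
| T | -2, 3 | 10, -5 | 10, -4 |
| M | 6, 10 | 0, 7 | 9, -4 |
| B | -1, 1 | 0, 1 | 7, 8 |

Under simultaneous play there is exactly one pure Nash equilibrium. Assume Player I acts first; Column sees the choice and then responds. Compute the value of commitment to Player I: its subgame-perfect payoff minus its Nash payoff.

Backward induction with Player I moving first.
- T: Column compares 3, -5, -4 and picks L; Player I would get -2.
- M: Column compares 10, 7, -4 and picks L; Player I would get 6.
- B: Column compares 1, 1, 8 and picks R; Player I would get 7.
Player I's induced payoffs are -2, 6, 7, so Player I commits to B. Subgame-perfect outcome: (B, R) with payoffs (7, 8).
Under simultaneous play:
Player I's best replies: L→M; C→T; R→T.
Column's best replies: T→L; M→L; B→R.
The unique mutual best reply is (M, L), giving (6, 10).
Player I's commitment gain: 7 − 6 = 1.

1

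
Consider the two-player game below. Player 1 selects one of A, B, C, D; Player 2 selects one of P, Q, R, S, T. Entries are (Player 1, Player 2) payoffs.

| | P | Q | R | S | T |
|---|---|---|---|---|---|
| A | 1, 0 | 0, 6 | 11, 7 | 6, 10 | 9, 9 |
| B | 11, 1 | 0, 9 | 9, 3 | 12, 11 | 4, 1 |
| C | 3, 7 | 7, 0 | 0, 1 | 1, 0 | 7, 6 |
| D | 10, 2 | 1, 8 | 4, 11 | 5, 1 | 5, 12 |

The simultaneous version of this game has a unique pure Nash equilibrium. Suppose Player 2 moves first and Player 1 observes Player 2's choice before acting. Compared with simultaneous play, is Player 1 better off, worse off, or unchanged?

Player 1 best-responds to each possible Player 2 move:
- P: Player 1 compares 1, 11, 3, 10 and picks B; Player 2 would get 1.
- Q: Player 1 compares 0, 0, 7, 1 and picks C; Player 2 would get 0.
- R: Player 1 compares 11, 9, 0, 4 and picks A; Player 2 would get 7.
- S: Player 1 compares 6, 12, 1, 5 and picks B; Player 2 would get 11.
- T: Player 1 compares 9, 4, 7, 5 and picks A; Player 2 would get 9.
Maximizing over 1, 0, 7, 11, 9, Player 2 chooses S. Subgame-perfect outcome: (B, S) with payoffs (12, 11).
Under simultaneous play:
Player 1's best replies: P→B; Q→C; R→A; S→B; T→A.
Player 2's best replies: A→S; B→S; C→P; D→T.
Only (B, S) has each player best-responding; Nash payoffs (12, 11).
Player 1 earns 12 sequentially versus 12 at the Nash outcome: unchanged.

unchanged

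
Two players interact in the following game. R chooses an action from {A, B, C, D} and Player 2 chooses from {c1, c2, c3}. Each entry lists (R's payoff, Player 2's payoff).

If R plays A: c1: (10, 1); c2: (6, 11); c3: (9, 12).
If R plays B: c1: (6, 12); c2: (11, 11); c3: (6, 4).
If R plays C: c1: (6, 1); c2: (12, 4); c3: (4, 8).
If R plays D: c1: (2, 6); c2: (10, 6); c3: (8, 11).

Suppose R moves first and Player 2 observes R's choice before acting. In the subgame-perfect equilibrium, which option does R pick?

A

Solve by backward induction (R leads).
- A: BR = c3, leader payoff 9.
- B: BR = c1, leader payoff 6.
- C: BR = c3, leader payoff 4.
- D: BR = c3, leader payoff 8.
Maximizing over 9, 6, 4, 8, R chooses A. Subgame-perfect outcome: (A, c3) with payoffs (9, 12).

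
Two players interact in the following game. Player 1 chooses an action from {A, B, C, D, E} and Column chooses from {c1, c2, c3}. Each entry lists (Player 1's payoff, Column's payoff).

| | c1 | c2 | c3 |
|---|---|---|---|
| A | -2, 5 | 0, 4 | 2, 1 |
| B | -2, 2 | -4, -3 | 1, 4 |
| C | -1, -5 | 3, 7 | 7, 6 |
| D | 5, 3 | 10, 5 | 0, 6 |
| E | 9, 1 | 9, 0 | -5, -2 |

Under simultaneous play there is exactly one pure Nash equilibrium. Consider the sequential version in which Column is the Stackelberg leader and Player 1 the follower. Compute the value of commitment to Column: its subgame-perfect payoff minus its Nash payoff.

Player 1 best-responds to each possible Column move:
- c1 → Player 1 plays E (best of -2, -2, -1, 5, 9); Column gets 1.
- c2 → Player 1 plays D (best of 0, -4, 3, 10, 9); Column gets 5.
- c3 → Player 1 plays C (best of 2, 1, 7, 0, -5); Column gets 6.
Among 1, 5, 6, the best is 6 at c3. Subgame-perfect outcome: (C, c3) with payoffs (7, 6).
Under simultaneous play:
Player 1's best replies: c1→E; c2→D; c3→C.
Column's best replies: A→c1; B→c3; C→c2; D→c3; E→c1.
The unique mutual best reply is (E, c1), giving (9, 1).
Column's commitment gain: 6 − 1 = 5.

5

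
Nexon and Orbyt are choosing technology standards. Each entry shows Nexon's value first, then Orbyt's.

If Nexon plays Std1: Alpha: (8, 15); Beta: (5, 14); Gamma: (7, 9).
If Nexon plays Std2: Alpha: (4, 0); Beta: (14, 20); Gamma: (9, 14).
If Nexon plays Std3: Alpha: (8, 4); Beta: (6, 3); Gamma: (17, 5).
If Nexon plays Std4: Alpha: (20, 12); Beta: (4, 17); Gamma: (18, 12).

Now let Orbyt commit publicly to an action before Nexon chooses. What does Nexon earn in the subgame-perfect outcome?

14

Nexon best-responds to each possible Orbyt move:
- Alpha → Nexon plays Std4 (best of 8, 4, 8, 20); Orbyt gets 12.
- Beta → Nexon plays Std2 (best of 5, 14, 6, 4); Orbyt gets 20.
- Gamma → Nexon plays Std4 (best of 7, 9, 17, 18); Orbyt gets 12.
Among 12, 20, 12, the best is 20 at Beta. Subgame-perfect outcome: (Std2, Beta) with payoffs (14, 20).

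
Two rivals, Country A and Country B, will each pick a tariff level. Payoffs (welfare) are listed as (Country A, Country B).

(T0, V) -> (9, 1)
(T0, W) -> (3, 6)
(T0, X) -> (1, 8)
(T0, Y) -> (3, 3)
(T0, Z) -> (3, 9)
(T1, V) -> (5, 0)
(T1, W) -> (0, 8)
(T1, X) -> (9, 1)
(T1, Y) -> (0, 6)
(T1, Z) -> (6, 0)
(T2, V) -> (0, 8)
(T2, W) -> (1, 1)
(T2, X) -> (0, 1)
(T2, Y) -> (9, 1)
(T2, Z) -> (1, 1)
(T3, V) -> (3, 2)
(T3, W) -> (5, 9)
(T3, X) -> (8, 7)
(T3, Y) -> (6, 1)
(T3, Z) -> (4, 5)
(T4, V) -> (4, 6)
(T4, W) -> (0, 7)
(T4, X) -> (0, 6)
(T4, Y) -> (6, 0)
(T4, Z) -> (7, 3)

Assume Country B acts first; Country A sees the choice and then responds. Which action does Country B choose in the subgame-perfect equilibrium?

W

Solve by backward induction (Country B leads).
- V: Country A compares 9, 5, 0, 3, 4 and picks T0; Country B would get 1.
- W: Country A compares 3, 0, 1, 5, 0 and picks T3; Country B would get 9.
- X: Country A compares 1, 9, 0, 8, 0 and picks T1; Country B would get 1.
- Y: Country A compares 3, 0, 9, 6, 6 and picks T2; Country B would get 1.
- Z: Country A compares 3, 6, 1, 4, 7 and picks T4; Country B would get 3.
Among 1, 9, 1, 1, 3, the best is 9 at W. Subgame-perfect outcome: (T3, W) with payoffs (5, 9).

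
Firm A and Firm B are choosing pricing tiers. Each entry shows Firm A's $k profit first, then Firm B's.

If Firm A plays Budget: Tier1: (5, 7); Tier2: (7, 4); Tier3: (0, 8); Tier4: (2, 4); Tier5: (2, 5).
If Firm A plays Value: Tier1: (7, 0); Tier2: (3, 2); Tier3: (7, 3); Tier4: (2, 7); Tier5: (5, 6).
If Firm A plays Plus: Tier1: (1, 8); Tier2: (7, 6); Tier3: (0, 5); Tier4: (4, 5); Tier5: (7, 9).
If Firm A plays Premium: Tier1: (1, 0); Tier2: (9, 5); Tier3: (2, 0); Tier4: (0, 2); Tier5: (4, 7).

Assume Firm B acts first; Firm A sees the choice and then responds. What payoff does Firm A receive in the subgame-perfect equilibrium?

Firm A best-responds to each possible Firm B move:
- Tier1 → Firm A plays Value (best of 5, 7, 1, 1); Firm B gets 0.
- Tier2 → Firm A plays Premium (best of 7, 3, 7, 9); Firm B gets 5.
- Tier3 → Firm A plays Value (best of 0, 7, 0, 2); Firm B gets 3.
- Tier4 → Firm A plays Plus (best of 2, 2, 4, 0); Firm B gets 5.
- Tier5 → Firm A plays Plus (best of 2, 5, 7, 4); Firm B gets 9.
Firm B's induced payoffs are 0, 5, 3, 5, 9, so Firm B commits to Tier5. Subgame-perfect outcome: (Plus, Tier5) with payoffs (7, 9).

7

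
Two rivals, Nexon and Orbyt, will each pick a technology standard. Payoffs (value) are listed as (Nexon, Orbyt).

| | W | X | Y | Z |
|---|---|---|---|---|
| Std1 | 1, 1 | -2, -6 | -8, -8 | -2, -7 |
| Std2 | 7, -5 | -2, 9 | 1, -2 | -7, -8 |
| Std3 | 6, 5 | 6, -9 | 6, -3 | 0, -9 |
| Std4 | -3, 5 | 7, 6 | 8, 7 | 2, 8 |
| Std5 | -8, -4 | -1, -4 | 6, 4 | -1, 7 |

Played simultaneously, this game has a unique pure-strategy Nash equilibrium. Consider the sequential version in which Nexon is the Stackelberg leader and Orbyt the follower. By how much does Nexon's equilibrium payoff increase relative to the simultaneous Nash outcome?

Solve by backward induction (Nexon leads).
- Std1 → Orbyt plays W (best of 1, -6, -8, -7); Nexon gets 1.
- Std2 → Orbyt plays X (best of -5, 9, -2, -8); Nexon gets -2.
- Std3 → Orbyt plays W (best of 5, -9, -3, -9); Nexon gets 6.
- Std4 → Orbyt plays Z (best of 5, 6, 7, 8); Nexon gets 2.
- Std5 → Orbyt plays Z (best of -4, -4, 4, 7); Nexon gets -1.
Maximizing over 1, -2, 6, 2, -1, Nexon chooses Std3. Subgame-perfect outcome: (Std3, W) with payoffs (6, 5).
Now find the simultaneous Nash equilibrium.
Nexon's best replies: W→Std2; X→Std4; Y→Std4; Z→Std4.
Orbyt's best replies: Std1→W; Std2→X; Std3→W; Std4→Z; Std5→Z.
Only (Std4, Z) has each player best-responding; Nash payoffs (2, 8).
Nexon's commitment gain: 6 − 2 = 4.

4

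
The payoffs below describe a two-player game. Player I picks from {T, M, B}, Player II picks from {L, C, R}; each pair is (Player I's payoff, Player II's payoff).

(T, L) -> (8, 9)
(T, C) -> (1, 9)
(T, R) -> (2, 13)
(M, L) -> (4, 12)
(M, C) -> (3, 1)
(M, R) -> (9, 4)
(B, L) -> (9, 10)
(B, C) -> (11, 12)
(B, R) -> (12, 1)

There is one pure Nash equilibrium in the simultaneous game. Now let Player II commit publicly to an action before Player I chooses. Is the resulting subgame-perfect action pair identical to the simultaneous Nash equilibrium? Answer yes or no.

Solve by backward induction (Player II leads).
- L → Player I plays B (best of 8, 4, 9); Player II gets 10.
- C → Player I plays B (best of 1, 3, 11); Player II gets 12.
- R → Player I plays B (best of 2, 9, 12); Player II gets 1.
Player II's induced payoffs are 10, 12, 1, so Player II commits to C. Subgame-perfect outcome: (B, C) with payoffs (11, 12).
For the simultaneous game, intersect best replies.
Player I's best replies: L→B; C→B; R→B.
Player II's best replies: T→R; M→L; B→C.
Only (B, C) has each player best-responding; Nash payoffs (11, 12).
Sequential outcome (B, C) coincides with the Nash profile (B, C).

yes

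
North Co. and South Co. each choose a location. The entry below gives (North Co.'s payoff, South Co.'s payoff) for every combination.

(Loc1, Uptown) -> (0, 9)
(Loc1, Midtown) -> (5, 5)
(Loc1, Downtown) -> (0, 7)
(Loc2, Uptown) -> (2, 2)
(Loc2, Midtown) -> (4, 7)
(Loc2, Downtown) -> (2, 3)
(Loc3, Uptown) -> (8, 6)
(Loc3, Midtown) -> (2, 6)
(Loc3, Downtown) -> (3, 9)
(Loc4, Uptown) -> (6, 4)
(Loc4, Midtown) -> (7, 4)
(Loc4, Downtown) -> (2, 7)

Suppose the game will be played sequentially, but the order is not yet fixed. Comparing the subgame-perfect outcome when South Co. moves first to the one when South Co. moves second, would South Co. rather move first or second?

If North Co. leads: South Co.'s best replies are Loc1→Uptown, Loc2→Midtown, Loc3→Downtown, Loc4→Downtown; North Co.'s induced payoffs 0, 4, 3, 2; outcome (Loc2, Midtown), payoffs (4, 7).
If South Co. leads: North Co.'s best replies are Uptown→Loc3, Midtown→Loc4, Downtown→Loc3; South Co.'s induced payoffs 6, 4, 9; outcome (Loc3, Downtown), payoffs (3, 9).
South Co. gets 9 moving first and 7 moving second, so South Co. prefers to move first.

first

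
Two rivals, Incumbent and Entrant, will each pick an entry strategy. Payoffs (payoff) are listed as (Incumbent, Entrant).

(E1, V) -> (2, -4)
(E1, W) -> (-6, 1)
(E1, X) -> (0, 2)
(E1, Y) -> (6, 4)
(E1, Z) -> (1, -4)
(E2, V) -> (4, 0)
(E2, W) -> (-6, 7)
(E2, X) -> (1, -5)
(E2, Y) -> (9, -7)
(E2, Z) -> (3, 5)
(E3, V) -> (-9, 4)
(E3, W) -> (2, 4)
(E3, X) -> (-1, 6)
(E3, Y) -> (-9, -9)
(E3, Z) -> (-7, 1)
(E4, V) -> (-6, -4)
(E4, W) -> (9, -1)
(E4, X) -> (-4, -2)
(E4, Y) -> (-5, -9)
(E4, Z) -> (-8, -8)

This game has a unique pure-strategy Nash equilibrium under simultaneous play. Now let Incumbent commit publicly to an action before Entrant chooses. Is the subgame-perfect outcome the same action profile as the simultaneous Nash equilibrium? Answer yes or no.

yes

Backward induction with Incumbent moving first.
- E1: Entrant compares -4, 1, 2, 4, -4 and picks Y; Incumbent would get 6.
- E2: Entrant compares 0, 7, -5, -7, 5 and picks W; Incumbent would get -6.
- E3: Entrant compares 4, 4, 6, -9, 1 and picks X; Incumbent would get -1.
- E4: Entrant compares -4, -1, -2, -9, -8 and picks W; Incumbent would get 9.
Maximizing over 6, -6, -1, 9, Incumbent chooses E4. Subgame-perfect outcome: (E4, W) with payoffs (9, -1).
Now find the simultaneous Nash equilibrium.
Incumbent's best replies: V→E2; W→E4; X→E2; Y→E2; Z→E2.
Entrant's best replies: E1→Y; E2→W; E3→X; E4→W.
Only (E4, W) has each player best-responding; Nash payoffs (9, -1).
Sequential outcome (E4, W) coincides with the Nash profile (E4, W).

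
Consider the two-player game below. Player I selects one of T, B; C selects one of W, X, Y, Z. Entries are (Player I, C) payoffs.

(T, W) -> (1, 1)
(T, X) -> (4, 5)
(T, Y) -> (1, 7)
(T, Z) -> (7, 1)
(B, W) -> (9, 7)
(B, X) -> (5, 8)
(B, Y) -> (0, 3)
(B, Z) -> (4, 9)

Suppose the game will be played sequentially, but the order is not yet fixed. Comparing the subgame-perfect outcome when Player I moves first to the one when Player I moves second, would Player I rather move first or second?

If Player I leads: C's best replies are T→Y, B→Z; Player I's induced payoffs 1, 4; outcome (B, Z), payoffs (4, 9).
If C leads: Player I's best replies are W→B, X→B, Y→T, Z→T; C's induced payoffs 7, 8, 7, 1; outcome (B, X), payoffs (5, 8).
Player I gets 4 moving first and 5 moving second, so Player I prefers to move second.

second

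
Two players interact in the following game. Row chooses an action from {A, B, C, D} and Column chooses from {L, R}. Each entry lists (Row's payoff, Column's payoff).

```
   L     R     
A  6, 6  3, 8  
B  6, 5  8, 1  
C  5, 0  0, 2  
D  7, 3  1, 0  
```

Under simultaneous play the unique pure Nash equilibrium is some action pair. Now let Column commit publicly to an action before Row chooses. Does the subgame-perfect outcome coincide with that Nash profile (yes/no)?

yes

Backward induction with Column moving first.
- L: Row compares 6, 6, 5, 7 and picks D; Column would get 3.
- R: Row compares 3, 8, 0, 1 and picks B; Column would get 1.
Among 3, 1, the best is 3 at L. Subgame-perfect outcome: (D, L) with payoffs (7, 3).
Now find the simultaneous Nash equilibrium.
Row's best replies: L→D; R→B.
Column's best replies: A→R; B→L; C→R; D→L.
The unique mutual best reply is (D, L), giving (7, 3).
Sequential outcome (D, L) coincides with the Nash profile (D, L).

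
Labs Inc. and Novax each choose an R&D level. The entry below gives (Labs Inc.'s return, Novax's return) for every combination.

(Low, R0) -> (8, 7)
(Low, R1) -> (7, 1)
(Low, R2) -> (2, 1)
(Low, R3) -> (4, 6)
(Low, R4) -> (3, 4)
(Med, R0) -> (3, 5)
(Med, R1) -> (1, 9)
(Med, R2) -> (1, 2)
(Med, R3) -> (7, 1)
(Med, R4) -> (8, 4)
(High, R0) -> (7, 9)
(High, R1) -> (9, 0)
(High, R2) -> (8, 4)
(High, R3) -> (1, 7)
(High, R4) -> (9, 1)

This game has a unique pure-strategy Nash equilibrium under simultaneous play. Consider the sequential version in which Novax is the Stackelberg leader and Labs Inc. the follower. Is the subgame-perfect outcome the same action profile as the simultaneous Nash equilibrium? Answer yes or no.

Work backward from Labs Inc.'s decision.
- R0: BR = Low, leader payoff 7.
- R1: BR = High, leader payoff 0.
- R2: BR = High, leader payoff 4.
- R3: BR = Med, leader payoff 1.
- R4: BR = High, leader payoff 1.
Among 7, 0, 4, 1, 1, the best is 7 at R0. Subgame-perfect outcome: (Low, R0) with payoffs (8, 7).
Now find the simultaneous Nash equilibrium.
Labs Inc.'s best replies: R0→Low; R1→High; R2→High; R3→Med; R4→High.
Novax's best replies: Low→R0; Med→R1; High→R0.
The unique mutual best reply is (Low, R0), giving (8, 7).
Sequential outcome (Low, R0) coincides with the Nash profile (Low, R0).

yes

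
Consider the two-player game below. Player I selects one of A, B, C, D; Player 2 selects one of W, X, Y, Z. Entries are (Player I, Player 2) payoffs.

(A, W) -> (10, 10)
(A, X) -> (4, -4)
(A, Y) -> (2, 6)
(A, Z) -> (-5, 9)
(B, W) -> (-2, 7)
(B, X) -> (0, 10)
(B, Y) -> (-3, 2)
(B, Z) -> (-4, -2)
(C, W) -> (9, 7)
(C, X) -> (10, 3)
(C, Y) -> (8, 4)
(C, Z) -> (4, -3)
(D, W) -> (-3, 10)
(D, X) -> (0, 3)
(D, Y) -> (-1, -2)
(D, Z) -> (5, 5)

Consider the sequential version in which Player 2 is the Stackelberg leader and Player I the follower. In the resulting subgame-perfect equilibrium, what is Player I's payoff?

10

Work backward from Player I's decision.
- W → Player I plays A (best of 10, -2, 9, -3); Player 2 gets 10.
- X → Player I plays C (best of 4, 0, 10, 0); Player 2 gets 3.
- Y → Player I plays C (best of 2, -3, 8, -1); Player 2 gets 4.
- Z → Player I plays D (best of -5, -4, 4, 5); Player 2 gets 5.
Player 2's induced payoffs are 10, 3, 4, 5, so Player 2 commits to W. Subgame-perfect outcome: (A, W) with payoffs (10, 10).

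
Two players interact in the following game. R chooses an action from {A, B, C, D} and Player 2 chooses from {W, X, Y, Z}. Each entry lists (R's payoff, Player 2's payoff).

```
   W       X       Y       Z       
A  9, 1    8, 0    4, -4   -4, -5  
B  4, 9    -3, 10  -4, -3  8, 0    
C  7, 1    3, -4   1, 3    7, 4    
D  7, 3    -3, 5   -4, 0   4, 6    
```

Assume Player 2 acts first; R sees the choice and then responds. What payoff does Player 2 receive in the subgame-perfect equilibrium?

1

Backward induction with Player 2 moving first.
- W: R compares 9, 4, 7, 7 and picks A; Player 2 would get 1.
- X: R compares 8, -3, 3, -3 and picks A; Player 2 would get 0.
- Y: R compares 4, -4, 1, -4 and picks A; Player 2 would get -4.
- Z: R compares -4, 8, 7, 4 and picks B; Player 2 would get 0.
Player 2's induced payoffs are 1, 0, -4, 0, so Player 2 commits to W. Subgame-perfect outcome: (A, W) with payoffs (9, 1).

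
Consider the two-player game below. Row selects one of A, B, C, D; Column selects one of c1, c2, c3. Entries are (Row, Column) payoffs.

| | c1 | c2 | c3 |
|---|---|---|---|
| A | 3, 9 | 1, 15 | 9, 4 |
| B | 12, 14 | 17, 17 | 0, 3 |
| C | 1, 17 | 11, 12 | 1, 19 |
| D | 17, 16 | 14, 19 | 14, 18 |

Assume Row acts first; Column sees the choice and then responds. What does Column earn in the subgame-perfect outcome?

Column best-responds to each possible Row move:
- A → Column plays c2 (best of 9, 15, 4); Row gets 1.
- B → Column plays c2 (best of 14, 17, 3); Row gets 17.
- C → Column plays c3 (best of 17, 12, 19); Row gets 1.
- D → Column plays c2 (best of 16, 19, 18); Row gets 14.
Maximizing over 1, 17, 1, 14, Row chooses B. Subgame-perfect outcome: (B, c2) with payoffs (17, 17).

17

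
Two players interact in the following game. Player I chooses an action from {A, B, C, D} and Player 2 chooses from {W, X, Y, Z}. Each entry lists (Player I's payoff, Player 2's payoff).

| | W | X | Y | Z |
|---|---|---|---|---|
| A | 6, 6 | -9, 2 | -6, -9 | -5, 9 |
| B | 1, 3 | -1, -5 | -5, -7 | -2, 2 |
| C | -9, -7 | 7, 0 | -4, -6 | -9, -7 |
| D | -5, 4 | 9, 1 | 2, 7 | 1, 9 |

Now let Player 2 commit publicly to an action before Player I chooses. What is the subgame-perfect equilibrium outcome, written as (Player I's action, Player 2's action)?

Player I best-responds to each possible Player 2 move:
- W → Player I plays A (best of 6, 1, -9, -5); Player 2 gets 6.
- X → Player I plays D (best of -9, -1, 7, 9); Player 2 gets 1.
- Y → Player I plays D (best of -6, -5, -4, 2); Player 2 gets 7.
- Z → Player I plays D (best of -5, -2, -9, 1); Player 2 gets 9.
Player 2's induced payoffs are 6, 1, 7, 9, so Player 2 commits to Z. Subgame-perfect outcome: (D, Z) with payoffs (1, 9).

(D, Z)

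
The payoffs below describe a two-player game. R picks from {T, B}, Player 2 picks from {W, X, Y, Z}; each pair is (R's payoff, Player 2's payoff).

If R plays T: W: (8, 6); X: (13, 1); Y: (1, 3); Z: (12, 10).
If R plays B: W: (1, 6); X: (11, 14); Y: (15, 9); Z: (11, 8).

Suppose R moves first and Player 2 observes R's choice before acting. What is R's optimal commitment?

Backward induction with R moving first.
- T → Player 2 plays Z (best of 6, 1, 3, 10); R gets 12.
- B → Player 2 plays X (best of 6, 14, 9, 8); R gets 11.
R's induced payoffs are 12, 11, so R commits to T. Subgame-perfect outcome: (T, Z) with payoffs (12, 10).

T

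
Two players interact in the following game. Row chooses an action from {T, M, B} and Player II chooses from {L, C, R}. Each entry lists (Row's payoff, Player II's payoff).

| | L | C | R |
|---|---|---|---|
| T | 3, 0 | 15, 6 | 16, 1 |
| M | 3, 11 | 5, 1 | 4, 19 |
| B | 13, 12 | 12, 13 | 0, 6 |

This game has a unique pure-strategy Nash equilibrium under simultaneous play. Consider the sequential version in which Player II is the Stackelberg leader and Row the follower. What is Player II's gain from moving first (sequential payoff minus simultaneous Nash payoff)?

6

Backward induction with Player II moving first.
- L → Row plays B (best of 3, 3, 13); Player II gets 12.
- C → Row plays T (best of 15, 5, 12); Player II gets 6.
- R → Row plays T (best of 16, 4, 0); Player II gets 1.
Maximizing over 12, 6, 1, Player II chooses L. Subgame-perfect outcome: (B, L) with payoffs (13, 12).
For the simultaneous game, intersect best replies.
Row's best replies: L→B; C→T; R→T.
Player II's best replies: T→C; M→R; B→C.
Only (T, C) has each player best-responding; Nash payoffs (15, 6).
Player II's commitment gain: 12 − 6 = 6.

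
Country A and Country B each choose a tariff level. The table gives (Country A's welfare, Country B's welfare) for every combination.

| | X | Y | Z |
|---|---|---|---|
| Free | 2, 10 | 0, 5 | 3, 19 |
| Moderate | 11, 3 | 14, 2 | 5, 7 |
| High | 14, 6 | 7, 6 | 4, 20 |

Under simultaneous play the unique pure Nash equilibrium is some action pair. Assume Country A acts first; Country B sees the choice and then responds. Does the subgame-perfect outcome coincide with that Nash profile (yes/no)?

Country B best-responds to each possible Country A move:
- Free: Country B compares 10, 5, 19 and picks Z; Country A would get 3.
- Moderate: Country B compares 3, 2, 7 and picks Z; Country A would get 5.
- High: Country B compares 6, 6, 20 and picks Z; Country A would get 4.
Maximizing over 3, 5, 4, Country A chooses Moderate. Subgame-perfect outcome: (Moderate, Z) with payoffs (5, 7).
For the simultaneous game, intersect best replies.
Country A's best replies: X→High; Y→Moderate; Z→Moderate.
Country B's best replies: Free→Z; Moderate→Z; High→Z.
The unique mutual best reply is (Moderate, Z), giving (5, 7).
Sequential outcome (Moderate, Z) coincides with the Nash profile (Moderate, Z).

yes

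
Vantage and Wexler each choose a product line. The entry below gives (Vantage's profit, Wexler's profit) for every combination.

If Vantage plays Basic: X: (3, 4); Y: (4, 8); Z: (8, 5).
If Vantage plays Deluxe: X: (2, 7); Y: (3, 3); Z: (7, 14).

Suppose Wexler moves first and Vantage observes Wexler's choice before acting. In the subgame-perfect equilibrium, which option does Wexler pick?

Solve by backward induction (Wexler leads).
- X: Vantage compares 3, 2 and picks Basic; Wexler would get 4.
- Y: Vantage compares 4, 3 and picks Basic; Wexler would get 8.
- Z: Vantage compares 8, 7 and picks Basic; Wexler would get 5.
Maximizing over 4, 8, 5, Wexler chooses Y. Subgame-perfect outcome: (Basic, Y) with payoffs (4, 8).

Y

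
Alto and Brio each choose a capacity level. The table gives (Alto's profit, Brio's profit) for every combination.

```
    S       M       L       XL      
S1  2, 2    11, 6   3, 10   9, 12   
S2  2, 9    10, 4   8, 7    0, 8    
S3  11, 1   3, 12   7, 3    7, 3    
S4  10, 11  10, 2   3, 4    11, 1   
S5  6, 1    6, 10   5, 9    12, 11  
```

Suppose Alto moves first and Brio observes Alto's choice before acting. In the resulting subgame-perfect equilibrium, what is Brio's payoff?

Backward induction with Alto moving first.
- S1 → Brio plays XL (best of 2, 6, 10, 12); Alto gets 9.
- S2 → Brio plays S (best of 9, 4, 7, 8); Alto gets 2.
- S3 → Brio plays M (best of 1, 12, 3, 3); Alto gets 3.
- S4 → Brio plays S (best of 11, 2, 4, 1); Alto gets 10.
- S5 → Brio plays XL (best of 1, 10, 9, 11); Alto gets 12.
Maximizing over 9, 2, 3, 10, 12, Alto chooses S5. Subgame-perfect outcome: (S5, XL) with payoffs (12, 11).

11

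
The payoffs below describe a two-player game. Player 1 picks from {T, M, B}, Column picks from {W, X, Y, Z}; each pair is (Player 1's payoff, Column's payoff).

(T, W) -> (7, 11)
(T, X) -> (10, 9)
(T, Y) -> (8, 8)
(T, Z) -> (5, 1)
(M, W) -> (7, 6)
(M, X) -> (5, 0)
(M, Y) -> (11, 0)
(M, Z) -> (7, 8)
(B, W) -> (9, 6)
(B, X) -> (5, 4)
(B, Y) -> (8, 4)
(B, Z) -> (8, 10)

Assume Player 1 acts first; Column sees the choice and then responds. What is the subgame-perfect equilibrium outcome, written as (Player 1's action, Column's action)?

Backward induction with Player 1 moving first.
- T: Column compares 11, 9, 8, 1 and picks W; Player 1 would get 7.
- M: Column compares 6, 0, 0, 8 and picks Z; Player 1 would get 7.
- B: Column compares 6, 4, 4, 10 and picks Z; Player 1 would get 8.
Among 7, 7, 8, the best is 8 at B. Subgame-perfect outcome: (B, Z) with payoffs (8, 10).

(B, Z)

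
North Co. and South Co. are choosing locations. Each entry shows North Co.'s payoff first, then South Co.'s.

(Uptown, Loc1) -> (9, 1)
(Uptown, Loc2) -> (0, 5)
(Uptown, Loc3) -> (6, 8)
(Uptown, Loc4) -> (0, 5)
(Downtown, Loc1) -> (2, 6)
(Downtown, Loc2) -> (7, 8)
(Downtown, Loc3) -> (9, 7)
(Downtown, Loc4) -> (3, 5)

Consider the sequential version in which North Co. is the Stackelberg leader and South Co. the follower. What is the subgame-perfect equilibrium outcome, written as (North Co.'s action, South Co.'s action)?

(Downtown, Loc2)

Work backward from South Co.'s decision.
- Uptown: South Co. compares 1, 5, 8, 5 and picks Loc3; North Co. would get 6.
- Downtown: South Co. compares 6, 8, 7, 5 and picks Loc2; North Co. would get 7.
Maximizing over 6, 7, North Co. chooses Downtown. Subgame-perfect outcome: (Downtown, Loc2) with payoffs (7, 8).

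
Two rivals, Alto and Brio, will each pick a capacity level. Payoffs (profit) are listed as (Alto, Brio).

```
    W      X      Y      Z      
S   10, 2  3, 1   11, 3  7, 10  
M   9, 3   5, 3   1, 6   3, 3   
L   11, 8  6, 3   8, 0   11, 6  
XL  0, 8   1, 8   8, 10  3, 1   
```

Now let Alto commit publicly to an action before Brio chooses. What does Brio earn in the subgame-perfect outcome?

Work backward from Brio's decision.
- S: Brio compares 2, 1, 3, 10 and picks Z; Alto would get 7.
- M: Brio compares 3, 3, 6, 3 and picks Y; Alto would get 1.
- L: Brio compares 8, 3, 0, 6 and picks W; Alto would get 11.
- XL: Brio compares 8, 8, 10, 1 and picks Y; Alto would get 8.
Maximizing over 7, 1, 11, 8, Alto chooses L. Subgame-perfect outcome: (L, W) with payoffs (11, 8).

8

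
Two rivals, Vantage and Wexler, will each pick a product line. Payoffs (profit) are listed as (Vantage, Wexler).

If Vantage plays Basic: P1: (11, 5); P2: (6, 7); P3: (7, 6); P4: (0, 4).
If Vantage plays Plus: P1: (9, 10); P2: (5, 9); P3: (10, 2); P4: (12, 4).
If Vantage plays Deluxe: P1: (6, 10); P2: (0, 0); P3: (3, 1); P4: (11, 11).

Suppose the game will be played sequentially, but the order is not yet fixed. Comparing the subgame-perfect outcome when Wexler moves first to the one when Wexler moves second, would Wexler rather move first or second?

second

If Vantage leads: Wexler's best replies are Basic→P2, Plus→P1, Deluxe→P4; Vantage's induced payoffs 6, 9, 11; outcome (Deluxe, P4), payoffs (11, 11).
If Wexler leads: Vantage's best replies are P1→Basic, P2→Basic, P3→Plus, P4→Plus; Wexler's induced payoffs 5, 7, 2, 4; outcome (Basic, P2), payoffs (6, 7).
Wexler gets 7 moving first and 11 moving second, so Wexler prefers to move second.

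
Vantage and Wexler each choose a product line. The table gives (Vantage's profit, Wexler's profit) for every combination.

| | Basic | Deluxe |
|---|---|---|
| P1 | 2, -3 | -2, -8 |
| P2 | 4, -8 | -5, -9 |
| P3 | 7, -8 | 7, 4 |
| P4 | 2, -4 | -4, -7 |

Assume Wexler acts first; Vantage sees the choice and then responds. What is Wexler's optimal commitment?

Solve by backward induction (Wexler leads).
- Basic: Vantage compares 2, 4, 7, 2 and picks P3; Wexler would get -8.
- Deluxe: Vantage compares -2, -5, 7, -4 and picks P3; Wexler would get 4.
Wexler's induced payoffs are -8, 4, so Wexler commits to Deluxe. Subgame-perfect outcome: (P3, Deluxe) with payoffs (7, 4).

Deluxe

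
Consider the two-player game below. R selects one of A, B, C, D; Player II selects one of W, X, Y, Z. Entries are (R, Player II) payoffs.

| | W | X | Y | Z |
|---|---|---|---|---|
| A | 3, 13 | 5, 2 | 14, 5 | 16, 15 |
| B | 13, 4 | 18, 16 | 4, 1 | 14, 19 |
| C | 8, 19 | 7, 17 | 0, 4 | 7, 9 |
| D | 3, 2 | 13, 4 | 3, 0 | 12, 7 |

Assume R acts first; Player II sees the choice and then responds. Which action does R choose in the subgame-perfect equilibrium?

Solve by backward induction (R leads).
- A: BR = Z, leader payoff 16.
- B: BR = Z, leader payoff 14.
- C: BR = W, leader payoff 8.
- D: BR = Z, leader payoff 12.
R's induced payoffs are 16, 14, 8, 12, so R commits to A. Subgame-perfect outcome: (A, Z) with payoffs (16, 15).

A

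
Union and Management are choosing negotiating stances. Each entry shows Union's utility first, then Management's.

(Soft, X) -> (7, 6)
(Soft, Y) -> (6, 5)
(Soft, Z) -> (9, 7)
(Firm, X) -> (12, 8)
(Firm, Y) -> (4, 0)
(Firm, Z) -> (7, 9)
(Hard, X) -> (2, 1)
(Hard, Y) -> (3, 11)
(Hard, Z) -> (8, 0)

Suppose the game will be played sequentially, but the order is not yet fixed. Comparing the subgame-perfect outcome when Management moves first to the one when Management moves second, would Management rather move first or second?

If Union leads: Management's best replies are Soft→Z, Firm→Z, Hard→Y; Union's induced payoffs 9, 7, 3; outcome (Soft, Z), payoffs (9, 7).
If Management leads: Union's best replies are X→Firm, Y→Soft, Z→Soft; Management's induced payoffs 8, 5, 7; outcome (Firm, X), payoffs (12, 8).
Management gets 8 moving first and 7 moving second, so Management prefers to move first.

first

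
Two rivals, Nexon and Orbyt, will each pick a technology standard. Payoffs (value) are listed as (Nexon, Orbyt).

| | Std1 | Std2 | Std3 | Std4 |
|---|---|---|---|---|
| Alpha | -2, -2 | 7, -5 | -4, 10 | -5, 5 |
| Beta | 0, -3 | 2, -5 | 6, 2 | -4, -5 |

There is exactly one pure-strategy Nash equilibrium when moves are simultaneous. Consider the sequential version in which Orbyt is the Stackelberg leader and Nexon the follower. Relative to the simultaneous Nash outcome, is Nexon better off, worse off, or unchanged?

Nexon best-responds to each possible Orbyt move:
- Std1 → Nexon plays Beta (best of -2, 0); Orbyt gets -3.
- Std2 → Nexon plays Alpha (best of 7, 2); Orbyt gets -5.
- Std3 → Nexon plays Beta (best of -4, 6); Orbyt gets 2.
- Std4 → Nexon plays Beta (best of -5, -4); Orbyt gets -5.
Orbyt's induced payoffs are -3, -5, 2, -5, so Orbyt commits to Std3. Subgame-perfect outcome: (Beta, Std3) with payoffs (6, 2).
Under simultaneous play:
Nexon's best replies: Std1→Beta; Std2→Alpha; Std3→Beta; Std4→Beta.
Orbyt's best replies: Alpha→Std3; Beta→Std3.
The unique mutual best reply is (Beta, Std3), giving (6, 2).
Nexon earns 6 sequentially versus 6 at the Nash outcome: unchanged.

unchanged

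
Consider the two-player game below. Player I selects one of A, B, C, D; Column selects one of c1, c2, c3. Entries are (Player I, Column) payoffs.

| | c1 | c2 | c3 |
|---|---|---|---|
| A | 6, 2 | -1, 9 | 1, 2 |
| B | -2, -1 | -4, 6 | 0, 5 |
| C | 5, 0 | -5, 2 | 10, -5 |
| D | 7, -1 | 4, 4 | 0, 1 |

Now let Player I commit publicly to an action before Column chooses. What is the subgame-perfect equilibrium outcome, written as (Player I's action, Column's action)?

Backward induction with Player I moving first.
- A: BR = c2, leader payoff -1.
- B: BR = c2, leader payoff -4.
- C: BR = c2, leader payoff -5.
- D: BR = c2, leader payoff 4.
Maximizing over -1, -4, -5, 4, Player I chooses D. Subgame-perfect outcome: (D, c2) with payoffs (4, 4).

(D, c2)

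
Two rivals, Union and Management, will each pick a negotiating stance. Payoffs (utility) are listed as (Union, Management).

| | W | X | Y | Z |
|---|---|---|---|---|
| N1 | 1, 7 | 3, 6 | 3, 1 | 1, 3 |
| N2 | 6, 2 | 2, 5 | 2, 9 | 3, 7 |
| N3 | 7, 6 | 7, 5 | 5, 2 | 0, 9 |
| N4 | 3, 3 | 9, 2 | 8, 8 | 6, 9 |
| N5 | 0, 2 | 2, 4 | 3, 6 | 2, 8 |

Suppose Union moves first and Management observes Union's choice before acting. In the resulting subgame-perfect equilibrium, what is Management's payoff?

Management best-responds to each possible Union move:
- N1: BR = W, leader payoff 1.
- N2: BR = Y, leader payoff 2.
- N3: BR = Z, leader payoff 0.
- N4: BR = Z, leader payoff 6.
- N5: BR = Z, leader payoff 2.
Among 1, 2, 0, 6, 2, the best is 6 at N4. Subgame-perfect outcome: (N4, Z) with payoffs (6, 9).

9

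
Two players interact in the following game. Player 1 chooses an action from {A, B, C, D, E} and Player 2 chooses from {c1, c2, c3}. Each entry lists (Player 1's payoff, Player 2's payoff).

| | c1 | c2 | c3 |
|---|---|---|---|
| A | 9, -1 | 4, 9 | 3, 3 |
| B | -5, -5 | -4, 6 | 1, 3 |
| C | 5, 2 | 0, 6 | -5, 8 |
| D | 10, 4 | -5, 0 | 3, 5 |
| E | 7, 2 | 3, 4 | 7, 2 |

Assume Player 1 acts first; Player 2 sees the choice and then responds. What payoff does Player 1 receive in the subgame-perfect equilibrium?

4

Backward induction with Player 1 moving first.
- A: BR = c2, leader payoff 4.
- B: BR = c2, leader payoff -4.
- C: BR = c3, leader payoff -5.
- D: BR = c3, leader payoff 3.
- E: BR = c2, leader payoff 3.
Among 4, -4, -5, 3, 3, the best is 4 at A. Subgame-perfect outcome: (A, c2) with payoffs (4, 9).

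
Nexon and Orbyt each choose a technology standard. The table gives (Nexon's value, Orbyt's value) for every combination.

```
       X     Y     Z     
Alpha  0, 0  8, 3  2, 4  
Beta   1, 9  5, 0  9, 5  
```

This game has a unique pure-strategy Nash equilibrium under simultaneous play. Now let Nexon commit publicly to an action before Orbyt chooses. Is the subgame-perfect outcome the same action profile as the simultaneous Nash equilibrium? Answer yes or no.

no

Backward induction with Nexon moving first.
- Alpha → Orbyt plays Z (best of 0, 3, 4); Nexon gets 2.
- Beta → Orbyt plays X (best of 9, 0, 5); Nexon gets 1.
Among 2, 1, the best is 2 at Alpha. Subgame-perfect outcome: (Alpha, Z) with payoffs (2, 4).
Now find the simultaneous Nash equilibrium.
Nexon's best replies: X→Beta; Y→Alpha; Z→Beta.
Orbyt's best replies: Alpha→Z; Beta→X.
Only (Beta, X) has each player best-responding; Nash payoffs (1, 9).
Sequential outcome (Alpha, Z) differs from the Nash profile (Beta, X).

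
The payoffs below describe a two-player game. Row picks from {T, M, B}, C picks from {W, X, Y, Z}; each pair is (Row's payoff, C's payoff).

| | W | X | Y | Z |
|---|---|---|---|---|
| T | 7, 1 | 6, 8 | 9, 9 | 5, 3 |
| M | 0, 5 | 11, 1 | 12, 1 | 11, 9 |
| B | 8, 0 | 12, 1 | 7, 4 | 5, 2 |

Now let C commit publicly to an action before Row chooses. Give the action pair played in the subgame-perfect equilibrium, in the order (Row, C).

Row best-responds to each possible C move:
- W → Row plays B (best of 7, 0, 8); C gets 0.
- X → Row plays B (best of 6, 11, 12); C gets 1.
- Y → Row plays M (best of 9, 12, 7); C gets 1.
- Z → Row plays M (best of 5, 11, 5); C gets 9.
C's induced payoffs are 0, 1, 1, 9, so C commits to Z. Subgame-perfect outcome: (M, Z) with payoffs (11, 9).

(M, Z)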